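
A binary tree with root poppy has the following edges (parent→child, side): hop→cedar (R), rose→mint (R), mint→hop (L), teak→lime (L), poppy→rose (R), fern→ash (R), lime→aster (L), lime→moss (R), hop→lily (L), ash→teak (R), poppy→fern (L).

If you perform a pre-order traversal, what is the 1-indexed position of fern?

2

Pre-order visits the node, then its left subtree, then its right subtree.
Visit poppy.
At poppy: go left to fern.
  Visit fern.
  At fern: no left child.
  At fern: go right to ash.
    Visit ash.
    At ash: no left child.
    At ash: go right to teak.
      Visit teak.
      At teak: go left to lime.
        Visit lime.
        At lime: go left to aster.
          aster is a leaf — visit aster.
        At lime: go right to moss.
          moss is a leaf — visit moss.
      At teak: no right child.
At poppy: go right to rose.
  Visit rose.
  At rose: no left child.
  At rose: go right to mint.
    Visit mint.
    At mint: go left to hop.
      Visit hop.
      At hop: go left to lily.
        lily is a leaf — visit lily.
      At hop: go right to cedar.
        cedar is a leaf — visit cedar.
    At mint: no right child.
Full pre-order sequence: poppy, fern, ash, teak, lime, aster, moss, rose, mint, hop, lily, cedar.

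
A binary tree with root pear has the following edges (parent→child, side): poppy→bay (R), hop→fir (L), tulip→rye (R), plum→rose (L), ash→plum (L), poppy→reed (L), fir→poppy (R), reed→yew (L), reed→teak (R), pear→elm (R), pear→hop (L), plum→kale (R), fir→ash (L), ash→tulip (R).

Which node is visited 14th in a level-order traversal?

Level-order visits nodes level by level from the root, left to right within each level.
Level 0: pear
Level 1: hop, elm
Level 2: fir
Level 3: ash, poppy
Level 4: plum, tulip, reed, bay
Level 5: rose, kale, rye, yew, teak
Full level-order sequence: pear, hop, elm, fir, ash, poppy, plum, tulip, reed, bay, rose, kale, rye, yew, teak.

yew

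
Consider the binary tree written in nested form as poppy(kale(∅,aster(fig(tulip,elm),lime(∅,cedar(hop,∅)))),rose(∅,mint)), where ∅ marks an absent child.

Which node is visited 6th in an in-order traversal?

In-order visits the left subtree, then the node, then the right subtree.
At poppy: go left to kale.
  At kale: no left child.
  Visit kale.
  At kale: go right to aster.
    At aster: go left to fig.
      At fig: go left to tulip.
        tulip is a leaf — visit tulip.
      Visit fig.
      At fig: go right to elm.
        elm is a leaf — visit elm.
    Visit aster.
    At aster: go right to lime.
      At lime: no left child.
      Visit lime.
      At lime: go right to cedar.
        At cedar: go left to hop.
          hop is a leaf — visit hop.
        Visit cedar.
        At cedar: no right child.
Visit poppy.
At poppy: go right to rose.
  At rose: no left child.
  Visit rose.
  At rose: go right to mint.
    mint is a leaf — visit mint.
Full in-order sequence: kale, tulip, fig, elm, aster, lime, hop, cedar, poppy, rose, mint.

lime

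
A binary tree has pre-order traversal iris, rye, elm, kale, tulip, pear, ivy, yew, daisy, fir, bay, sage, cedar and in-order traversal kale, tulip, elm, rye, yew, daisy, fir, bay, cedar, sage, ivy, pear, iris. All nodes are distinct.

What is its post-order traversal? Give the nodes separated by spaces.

tulip kale elm cedar sage bay fir daisy yew ivy pear rye iris

The first element of pre-order is the root; it splits in-order into left and right subtrees.
Root iris: left subtree has 12 nodes {kale, tulip, elm, rye, yew, daisy, fir, bay, cedar, sage, ivy, pear}, right has 0 { }.
  Root rye: left subtree has 3 nodes {kale, tulip, elm}, right has 8 {yew, daisy, fir, bay, cedar, sage, ivy, pear}.
    Root elm: left subtree has 2 nodes {kale, tulip}, right has 0 { }.
      Root kale: left subtree has 0 nodes { }, right has 1 {tulip}.
    Root pear: left subtree has 7 nodes {yew, daisy, fir, bay, cedar, sage, ivy}, right has 0 { }.
      Root ivy: left subtree has 6 nodes {yew, daisy, fir, bay, cedar, sage}, right has 0 { }.
        Root yew: left subtree has 0 nodes { }, right has 5 {daisy, fir, bay, cedar, sage}.
          Root daisy: left subtree has 0 nodes { }, right has 4 {fir, bay, cedar, sage}.
            Root fir: left subtree has 0 nodes { }, right has 3 {bay, cedar, sage}.
              Root bay: left subtree has 0 nodes { }, right has 2 {cedar, sage}.
                Root sage: left subtree has 1 node {cedar}, right has 0 { }.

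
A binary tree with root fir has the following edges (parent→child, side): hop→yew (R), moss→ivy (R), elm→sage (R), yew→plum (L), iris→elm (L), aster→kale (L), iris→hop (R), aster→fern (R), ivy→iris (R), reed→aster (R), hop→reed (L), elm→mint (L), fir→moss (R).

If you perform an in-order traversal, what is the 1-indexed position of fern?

11

In-order visits the left subtree, then the node, then the right subtree.
At fir: no left child.
Visit fir.
At fir: go right to moss.
  At moss: no left child.
  Visit moss.
  At moss: go right to ivy.
    At ivy: no left child.
    Visit ivy.
    At ivy: go right to iris.
      At iris: go left to elm.
        At elm: go left to mint.
          mint is a leaf — visit mint.
        Visit elm.
        At elm: go right to sage.
          sage is a leaf — visit sage.
      Visit iris.
      At iris: go right to hop.
        At hop: go left to reed.
          At reed: no left child.
          Visit reed.
          At reed: go right to aster.
            At aster: go left to kale.
              kale is a leaf — visit kale.
            Visit aster.
            At aster: go right to fern.
              fern is a leaf — visit fern.
        Visit hop.
        At hop: go right to yew.
          At yew: go left to plum.
            plum is a leaf — visit plum.
          Visit yew.
          At yew: no right child.
Full in-order sequence: fir, moss, ivy, mint, elm, sage, iris, reed, kale, aster, fern, hop, plum, yew.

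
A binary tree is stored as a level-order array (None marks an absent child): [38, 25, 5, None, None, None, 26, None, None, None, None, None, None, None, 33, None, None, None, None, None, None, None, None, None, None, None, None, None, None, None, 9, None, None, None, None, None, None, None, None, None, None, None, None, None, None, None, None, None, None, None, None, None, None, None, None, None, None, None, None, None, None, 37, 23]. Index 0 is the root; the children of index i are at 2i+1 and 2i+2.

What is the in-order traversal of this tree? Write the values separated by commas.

25, 38, 5, 26, 33, 37, 9, 23

In-order visits the left subtree, then the node, then the right subtree.
At 38: go left to 25.
  25 is a leaf — visit 25.
Visit 38.
At 38: go right to 5.
  At 5: no left child.
  Visit 5.
  At 5: go right to 26.
    At 26: no left child.
    Visit 26.
    At 26: go right to 33.
      At 33: no left child.
      Visit 33.
      At 33: go right to 9.
        At 9: go left to 37.
          37 is a leaf — visit 37.
        Visit 9.
        At 9: go right to 23.
          23 is a leaf — visit 23.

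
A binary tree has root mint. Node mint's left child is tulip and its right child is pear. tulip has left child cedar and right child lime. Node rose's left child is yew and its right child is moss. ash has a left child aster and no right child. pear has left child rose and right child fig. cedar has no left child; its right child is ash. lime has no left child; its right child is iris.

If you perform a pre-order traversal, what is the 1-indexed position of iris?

Pre-order visits the node, then its left subtree, then its right subtree.
Visit mint.
At mint: go left to tulip.
  Visit tulip.
  At tulip: go left to cedar.
    Visit cedar.
    At cedar: no left child.
    At cedar: go right to ash.
      Visit ash.
      At ash: go left to aster.
        aster is a leaf — visit aster.
      At ash: no right child.
  At tulip: go right to lime.
    Visit lime.
    At lime: no left child.
    At lime: go right to iris.
      iris is a leaf — visit iris.
At mint: go right to pear.
  Visit pear.
  At pear: go left to rose.
    Visit rose.
    At rose: go left to yew.
      yew is a leaf — visit yew.
    At rose: go right to moss.
      moss is a leaf — visit moss.
  At pear: go right to fig.
    fig is a leaf — visit fig.
Full pre-order sequence: mint, tulip, cedar, ash, aster, lime, iris, pear, rose, yew, moss, fig.

7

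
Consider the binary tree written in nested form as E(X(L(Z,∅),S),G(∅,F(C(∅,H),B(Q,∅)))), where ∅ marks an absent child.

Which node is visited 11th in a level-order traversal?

Level-order visits nodes level by level from the root, left to right within each level.
Level 0: E
Level 1: X, G
Level 2: L, S, F
Level 3: Z, C, B
Level 4: H, Q
Full level-order sequence: E, X, G, L, S, F, Z, C, B, H, Q.

Q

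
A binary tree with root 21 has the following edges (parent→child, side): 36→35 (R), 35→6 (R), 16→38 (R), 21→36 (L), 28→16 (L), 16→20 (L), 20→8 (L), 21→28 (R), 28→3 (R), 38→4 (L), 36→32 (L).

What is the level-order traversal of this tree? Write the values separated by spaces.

21 36 28 32 35 16 3 6 20 38 8 4

Level-order visits nodes level by level from the root, left to right within each level.
Level 0: 21
Level 1: 36, 28
Level 2: 32, 35, 16, 3
Level 3: 6, 20, 38
Level 4: 8, 4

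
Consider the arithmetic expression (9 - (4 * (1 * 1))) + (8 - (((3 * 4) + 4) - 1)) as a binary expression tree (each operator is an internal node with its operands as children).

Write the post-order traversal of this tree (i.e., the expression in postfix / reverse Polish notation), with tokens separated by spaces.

Post-order on an expression tree gives postfix notation: for each operator, emit left operand, right operand, then the operator.

9 4 1 1 * * - 8 3 4 * 4 + 1 - - +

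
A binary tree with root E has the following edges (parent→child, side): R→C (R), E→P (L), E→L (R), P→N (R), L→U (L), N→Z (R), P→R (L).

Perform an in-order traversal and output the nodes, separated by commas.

In-order visits the left subtree, then the node, then the right subtree.
At E: go left to P.
  At P: go left to R.
    At R: no left child.
    Visit R.
    At R: go right to C.
      C is a leaf — visit C.
  Visit P.
  At P: go right to N.
    At N: no left child.
    Visit N.
    At N: go right to Z.
      Z is a leaf — visit Z.
Visit E.
At E: go right to L.
  At L: go left to U.
    U is a leaf — visit U.
  Visit L.
  At L: no right child.

R, C, P, N, Z, E, U, L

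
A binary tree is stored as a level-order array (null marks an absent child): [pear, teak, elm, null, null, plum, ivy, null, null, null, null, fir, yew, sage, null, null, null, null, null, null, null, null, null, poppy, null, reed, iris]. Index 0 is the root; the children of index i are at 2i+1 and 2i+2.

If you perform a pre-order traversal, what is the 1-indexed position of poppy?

6

Pre-order visits the node, then its left subtree, then its right subtree.
Visit pear.
At pear: go left to teak.
  teak is a leaf — visit teak.
At pear: go right to elm.
  Visit elm.
  At elm: go left to plum.
    Visit plum.
    At plum: go left to fir.
      Visit fir.
      At fir: go left to poppy.
        poppy is a leaf — visit poppy.
      At fir: no right child.
    At plum: go right to yew.
      Visit yew.
      At yew: go left to reed.
        reed is a leaf — visit reed.
      At yew: go right to iris.
        iris is a leaf — visit iris.
  At elm: go right to ivy.
    Visit ivy.
    At ivy: go left to sage.
      sage is a leaf — visit sage.
    At ivy: no right child.
Full pre-order sequence: pear, teak, elm, plum, fir, poppy, yew, reed, iris, ivy, sage.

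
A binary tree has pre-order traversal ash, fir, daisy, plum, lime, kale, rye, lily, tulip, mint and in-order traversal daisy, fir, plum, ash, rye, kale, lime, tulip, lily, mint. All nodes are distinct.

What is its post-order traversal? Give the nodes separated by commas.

daisy, plum, fir, rye, kale, tulip, mint, lily, lime, ash

The first element of pre-order is the root; it splits in-order into left and right subtrees.
Root ash: left subtree has 3 nodes {daisy, fir, plum}, right has 6 {rye, kale, lime, tulip, lily, mint}.
  Root fir: left subtree has 1 node {daisy}, right has 1 {plum}.
  Root lime: left subtree has 2 nodes {rye, kale}, right has 3 {tulip, lily, mint}.
    Root kale: left subtree has 1 node {rye}, right has 0 { }.
    Root lily: left subtree has 1 node {tulip}, right has 1 {mint}.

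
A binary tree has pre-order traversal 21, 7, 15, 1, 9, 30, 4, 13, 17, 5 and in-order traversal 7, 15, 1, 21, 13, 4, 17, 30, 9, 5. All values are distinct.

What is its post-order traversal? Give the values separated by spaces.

The first element of pre-order is the root; it splits in-order into left and right subtrees.
Root 21: left subtree has 3 nodes {7, 15, 1}, right has 6 {13, 4, 17, 30, 9, 5}.
  Root 7: left subtree has 0 nodes { }, right has 2 {15, 1}.
    Root 15: left subtree has 0 nodes { }, right has 1 {1}.
  Root 9: left subtree has 4 nodes {13, 4, 17, 30}, right has 1 {5}.
    Root 30: left subtree has 3 nodes {13, 4, 17}, right has 0 { }.
      Root 4: left subtree has 1 node {13}, right has 1 {17}.

1 15 7 13 17 4 30 5 9 21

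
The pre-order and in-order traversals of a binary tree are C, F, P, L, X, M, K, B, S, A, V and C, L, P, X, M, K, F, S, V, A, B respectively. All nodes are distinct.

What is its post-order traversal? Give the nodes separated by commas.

L, K, M, X, P, V, A, S, B, F, C

The first element of pre-order is the root; it splits in-order into left and right subtrees.
Root C: left subtree has 0 nodes { }, right has 10 {L, P, X, M, K, F, S, V, A, B}.
  Root F: left subtree has 5 nodes {L, P, X, M, K}, right has 4 {S, V, A, B}.
    Root P: left subtree has 1 node {L}, right has 3 {X, M, K}.
      Root X: left subtree has 0 nodes { }, right has 2 {M, K}.
        Root M: left subtree has 0 nodes { }, right has 1 {K}.
    Root B: left subtree has 3 nodes {S, V, A}, right has 0 { }.
      Root S: left subtree has 0 nodes { }, right has 2 {V, A}.
        Root A: left subtree has 1 node {V}, right has 0 { }.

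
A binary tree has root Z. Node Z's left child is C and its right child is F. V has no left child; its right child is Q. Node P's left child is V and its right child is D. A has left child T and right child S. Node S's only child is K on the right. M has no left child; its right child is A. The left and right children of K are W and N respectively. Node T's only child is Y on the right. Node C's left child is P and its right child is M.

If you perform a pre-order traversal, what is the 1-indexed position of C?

2

Pre-order visits the node, then its left subtree, then its right subtree.
Visit Z.
At Z: go left to C.
  Visit C.
  At C: go left to P.
    Visit P.
    At P: go left to V.
      Visit V.
      At V: no left child.
      At V: go right to Q.
        Q is a leaf — visit Q.
    At P: go right to D.
      D is a leaf — visit D.
  At C: go right to M.
    Visit M.
    At M: no left child.
    At M: go right to A.
      Visit A.
      At A: go left to T.
        Visit T.
        At T: no left child.
        At T: go right to Y.
          Y is a leaf — visit Y.
      At A: go right to S.
        Visit S.
        At S: no left child.
        At S: go right to K.
          Visit K.
          At K: go left to W.
            W is a leaf — visit W.
          At K: go right to N.
            N is a leaf — visit N.
At Z: go right to F.
  F is a leaf — visit F.
Full pre-order sequence: Z, C, P, V, Q, D, M, A, T, Y, S, K, W, N, F.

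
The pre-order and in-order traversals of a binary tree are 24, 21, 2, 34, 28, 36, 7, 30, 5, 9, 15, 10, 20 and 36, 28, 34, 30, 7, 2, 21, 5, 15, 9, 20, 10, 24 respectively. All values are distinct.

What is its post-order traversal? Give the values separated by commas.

The first element of pre-order is the root; it splits in-order into left and right subtrees.
Root 24: left subtree has 12 nodes {36, 28, 34, 30, 7, 2, 21, 5, 15, 9, 20, 10}, right has 0 { }.
  Root 21: left subtree has 6 nodes {36, 28, 34, 30, 7, 2}, right has 5 {5, 15, 9, 20, 10}.
    Root 2: left subtree has 5 nodes {36, 28, 34, 30, 7}, right has 0 { }.
      Root 34: left subtree has 2 nodes {36, 28}, right has 2 {30, 7}.
        Root 28: left subtree has 1 node {36}, right has 0 { }.
        Root 7: left subtree has 1 node {30}, right has 0 { }.
    Root 5: left subtree has 0 nodes { }, right has 4 {15, 9, 20, 10}.
      Root 9: left subtree has 1 node {15}, right has 2 {20, 10}.
        Root 10: left subtree has 1 node {20}, right has 0 { }.

36, 28, 30, 7, 34, 2, 15, 20, 10, 9, 5, 21, 24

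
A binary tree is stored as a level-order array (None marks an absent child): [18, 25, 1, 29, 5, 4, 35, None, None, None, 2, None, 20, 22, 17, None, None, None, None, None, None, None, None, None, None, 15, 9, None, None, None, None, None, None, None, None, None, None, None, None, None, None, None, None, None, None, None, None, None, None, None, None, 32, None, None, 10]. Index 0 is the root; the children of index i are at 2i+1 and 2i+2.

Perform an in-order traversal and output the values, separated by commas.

In-order visits the left subtree, then the node, then the right subtree.
At 18: go left to 25.
  At 25: go left to 29.
    29 is a leaf — visit 29.
  Visit 25.
  At 25: go right to 5.
    At 5: no left child.
    Visit 5.
    At 5: go right to 2.
      2 is a leaf — visit 2.
Visit 18.
At 18: go right to 1.
  At 1: go left to 4.
    At 4: no left child.
    Visit 4.
    At 4: go right to 20.
      At 20: go left to 15.
        At 15: go left to 32.
          32 is a leaf — visit 32.
        Visit 15.
        At 15: no right child.
      Visit 20.
      At 20: go right to 9.
        At 9: no left child.
        Visit 9.
        At 9: go right to 10.
          10 is a leaf — visit 10.
  Visit 1.
  At 1: go right to 35.
    At 35: go left to 22.
      22 is a leaf — visit 22.
    Visit 35.
    At 35: go right to 17.
      17 is a leaf — visit 17.

29, 25, 5, 2, 18, 4, 32, 15, 20, 9, 10, 1, 22, 35, 17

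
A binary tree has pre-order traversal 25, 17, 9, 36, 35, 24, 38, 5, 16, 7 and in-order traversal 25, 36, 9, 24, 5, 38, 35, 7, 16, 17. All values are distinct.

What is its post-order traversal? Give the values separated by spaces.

36 5 38 24 7 16 35 9 17 25

The first element of pre-order is the root; it splits in-order into left and right subtrees.
Root 25: left subtree has 0 nodes { }, right has 9 {36, 9, 24, 5, 38, 35, 7, 16, 17}.
  Root 17: left subtree has 8 nodes {36, 9, 24, 5, 38, 35, 7, 16}, right has 0 { }.
    Root 9: left subtree has 1 node {36}, right has 6 {24, 5, 38, 35, 7, 16}.
      Root 35: left subtree has 3 nodes {24, 5, 38}, right has 2 {7, 16}.
        Root 24: left subtree has 0 nodes { }, right has 2 {5, 38}.
          Root 38: left subtree has 1 node {5}, right has 0 { }.
        Root 16: left subtree has 1 node {7}, right has 0 { }.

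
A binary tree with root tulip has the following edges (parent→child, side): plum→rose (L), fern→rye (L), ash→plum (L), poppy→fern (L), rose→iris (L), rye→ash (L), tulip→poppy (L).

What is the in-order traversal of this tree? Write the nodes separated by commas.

In-order visits the left subtree, then the node, then the right subtree.
At tulip: go left to poppy.
  At poppy: go left to fern.
    At fern: go left to rye.
      At rye: go left to ash.
        At ash: go left to plum.
          At plum: go left to rose.
            At rose: go left to iris.
              iris is a leaf — visit iris.
            Visit rose.
            At rose: no right child.
          Visit plum.
          At plum: no right child.
        Visit ash.
        At ash: no right child.
      Visit rye.
      At rye: no right child.
    Visit fern.
    At fern: no right child.
  Visit poppy.
  At poppy: no right child.
Visit tulip.
At tulip: no right child.

iris, rose, plum, ash, rye, fern, poppy, tulip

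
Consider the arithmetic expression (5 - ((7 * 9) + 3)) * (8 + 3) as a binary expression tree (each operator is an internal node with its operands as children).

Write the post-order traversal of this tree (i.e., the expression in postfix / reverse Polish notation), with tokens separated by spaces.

Post-order on an expression tree gives postfix notation: for each operator, emit left operand, right operand, then the operator.

5 7 9 * 3 + - 8 3 + *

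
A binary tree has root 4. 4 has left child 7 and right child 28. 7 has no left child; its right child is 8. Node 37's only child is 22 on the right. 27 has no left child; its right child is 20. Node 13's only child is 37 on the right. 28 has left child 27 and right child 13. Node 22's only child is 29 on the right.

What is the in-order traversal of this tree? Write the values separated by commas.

In-order visits the left subtree, then the node, then the right subtree.
At 4: go left to 7.
  At 7: no left child.
  Visit 7.
  At 7: go right to 8.
    8 is a leaf — visit 8.
Visit 4.
At 4: go right to 28.
  At 28: go left to 27.
    At 27: no left child.
    Visit 27.
    At 27: go right to 20.
      20 is a leaf — visit 20.
  Visit 28.
  At 28: go right to 13.
    At 13: no left child.
    Visit 13.
    At 13: go right to 37.
      At 37: no left child.
      Visit 37.
      At 37: go right to 22.
        At 22: no left child.
        Visit 22.
        At 22: go right to 29.
          29 is a leaf — visit 29.

7, 8, 4, 27, 20, 28, 13, 37, 22, 29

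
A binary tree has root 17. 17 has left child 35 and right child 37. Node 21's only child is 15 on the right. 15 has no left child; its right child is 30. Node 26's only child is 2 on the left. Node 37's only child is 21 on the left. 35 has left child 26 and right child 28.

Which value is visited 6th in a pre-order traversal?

Pre-order visits the node, then its left subtree, then its right subtree.
Visit 17.
At 17: go left to 35.
  Visit 35.
  At 35: go left to 26.
    Visit 26.
    At 26: go left to 2.
      2 is a leaf — visit 2.
    At 26: no right child.
  At 35: go right to 28.
    28 is a leaf — visit 28.
At 17: go right to 37.
  Visit 37.
  At 37: go left to 21.
    Visit 21.
    At 21: no left child.
    At 21: go right to 15.
      Visit 15.
      At 15: no left child.
      At 15: go right to 30.
        30 is a leaf — visit 30.
  At 37: no right child.
Full pre-order sequence: 17, 35, 26, 2, 28, 37, 21, 15, 30.

37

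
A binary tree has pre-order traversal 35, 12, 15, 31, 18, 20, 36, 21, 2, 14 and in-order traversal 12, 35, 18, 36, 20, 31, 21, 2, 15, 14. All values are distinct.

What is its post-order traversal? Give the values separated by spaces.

12 36 20 18 2 21 31 14 15 35

The first element of pre-order is the root; it splits in-order into left and right subtrees.
Root 35: left subtree has 1 node {12}, right has 8 {18, 36, 20, 31, 21, 2, 15, 14}.
  Root 15: left subtree has 6 nodes {18, 36, 20, 31, 21, 2}, right has 1 {14}.
    Root 31: left subtree has 3 nodes {18, 36, 20}, right has 2 {21, 2}.
      Root 18: left subtree has 0 nodes { }, right has 2 {36, 20}.
        Root 20: left subtree has 1 node {36}, right has 0 { }.
      Root 21: left subtree has 0 nodes { }, right has 1 {2}.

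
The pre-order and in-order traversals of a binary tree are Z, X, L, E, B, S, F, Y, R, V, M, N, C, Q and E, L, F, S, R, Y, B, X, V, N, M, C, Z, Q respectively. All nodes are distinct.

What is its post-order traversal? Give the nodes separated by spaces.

The first element of pre-order is the root; it splits in-order into left and right subtrees.
Root Z: left subtree has 12 nodes {E, L, F, S, R, Y, B, X, V, N, M, C}, right has 1 {Q}.
  Root X: left subtree has 7 nodes {E, L, F, S, R, Y, B}, right has 4 {V, N, M, C}.
    Root L: left subtree has 1 node {E}, right has 5 {F, S, R, Y, B}.
      Root B: left subtree has 4 nodes {F, S, R, Y}, right has 0 { }.
        Root S: left subtree has 1 node {F}, right has 2 {R, Y}.
          Root Y: left subtree has 1 node {R}, right has 0 { }.
    Root V: left subtree has 0 nodes { }, right has 3 {N, M, C}.
      Root M: left subtree has 1 node {N}, right has 1 {C}.

E F R Y S B L N C M V X Q Z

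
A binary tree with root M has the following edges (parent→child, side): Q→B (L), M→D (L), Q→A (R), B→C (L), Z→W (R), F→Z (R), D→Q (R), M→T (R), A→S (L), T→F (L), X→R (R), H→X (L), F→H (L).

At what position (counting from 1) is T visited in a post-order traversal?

13

Post-order visits the left subtree, then the right subtree, then the node.
At M: go left to D.
  At D: no left child.
  At D: go right to Q.
    At Q: go left to B.
      At B: go left to C.
        C is a leaf — visit C.
      At B: no right child.
      Visit B.
    At Q: go right to A.
      At A: go left to S.
        S is a leaf — visit S.
      At A: no right child.
      Visit A.
    Visit Q.
  Visit D.
At M: go right to T.
  At T: go left to F.
    At F: go left to H.
      At H: go left to X.
        At X: no left child.
        At X: go right to R.
          R is a leaf — visit R.
        Visit X.
      At H: no right child.
      Visit H.
    At F: go right to Z.
      At Z: no left child.
      At Z: go right to W.
        W is a leaf — visit W.
      Visit Z.
    Visit F.
  At T: no right child.
  Visit T.
Visit M.
Full post-order sequence: C, B, S, A, Q, D, R, X, H, W, Z, F, T, M.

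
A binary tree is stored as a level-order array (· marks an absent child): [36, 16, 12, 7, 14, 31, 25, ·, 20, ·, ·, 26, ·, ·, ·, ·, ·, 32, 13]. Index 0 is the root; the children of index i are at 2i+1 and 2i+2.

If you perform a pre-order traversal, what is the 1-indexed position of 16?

2

Pre-order visits the node, then its left subtree, then its right subtree.
Visit 36.
At 36: go left to 16.
  Visit 16.
  At 16: go left to 7.
    Visit 7.
    At 7: no left child.
    At 7: go right to 20.
      Visit 20.
      At 20: go left to 32.
        32 is a leaf — visit 32.
      At 20: go right to 13.
        13 is a leaf — visit 13.
  At 16: go right to 14.
    14 is a leaf — visit 14.
At 36: go right to 12.
  Visit 12.
  At 12: go left to 31.
    Visit 31.
    At 31: go left to 26.
      26 is a leaf — visit 26.
    At 31: no right child.
  At 12: go right to 25.
    25 is a leaf — visit 25.
Full pre-order sequence: 36, 16, 7, 20, 32, 13, 14, 12, 31, 26, 25.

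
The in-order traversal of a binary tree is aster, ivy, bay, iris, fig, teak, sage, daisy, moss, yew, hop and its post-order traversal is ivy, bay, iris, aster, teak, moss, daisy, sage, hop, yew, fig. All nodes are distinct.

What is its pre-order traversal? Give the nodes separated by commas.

The last element of post-order is the root; it splits in-order into left and right subtrees.
Root fig: left subtree has 4 nodes {aster, ivy, bay, iris}, right has 6 {teak, sage, daisy, moss, yew, hop}.
  Root aster: left subtree has 0 nodes { }, right has 3 {ivy, bay, iris}.
    Root iris: left subtree has 2 nodes {ivy, bay}, right has 0 { }.
      Root bay: left subtree has 1 node {ivy}, right has 0 { }.
  Root yew: left subtree has 4 nodes {teak, sage, daisy, moss}, right has 1 {hop}.
    Root sage: left subtree has 1 node {teak}, right has 2 {daisy, moss}.
      Root daisy: left subtree has 0 nodes { }, right has 1 {moss}.

fig, aster, iris, bay, ivy, yew, sage, teak, daisy, moss, hop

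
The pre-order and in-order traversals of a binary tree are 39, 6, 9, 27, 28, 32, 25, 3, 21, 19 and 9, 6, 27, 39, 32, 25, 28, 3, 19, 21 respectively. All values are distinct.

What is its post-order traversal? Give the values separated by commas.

9, 27, 6, 25, 32, 19, 21, 3, 28, 39

The first element of pre-order is the root; it splits in-order into left and right subtrees.
Root 39: left subtree has 3 nodes {9, 6, 27}, right has 6 {32, 25, 28, 3, 19, 21}.
  Root 6: left subtree has 1 node {9}, right has 1 {27}.
  Root 28: left subtree has 2 nodes {32, 25}, right has 3 {3, 19, 21}.
    Root 32: left subtree has 0 nodes { }, right has 1 {25}.
    Root 3: left subtree has 0 nodes { }, right has 2 {19, 21}.
      Root 21: left subtree has 1 node {19}, right has 0 { }.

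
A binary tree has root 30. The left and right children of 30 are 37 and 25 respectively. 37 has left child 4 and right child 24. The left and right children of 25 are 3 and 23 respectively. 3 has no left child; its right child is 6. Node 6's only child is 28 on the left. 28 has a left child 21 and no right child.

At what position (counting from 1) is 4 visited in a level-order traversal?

Level-order visits nodes level by level from the root, left to right within each level.
Level 0: 30
Level 1: 37, 25
Level 2: 4, 24, 3, 23
Level 3: 6
Level 4: 28
Level 5: 21
Full level-order sequence: 30, 37, 25, 4, 24, 3, 23, 6, 28, 21.

4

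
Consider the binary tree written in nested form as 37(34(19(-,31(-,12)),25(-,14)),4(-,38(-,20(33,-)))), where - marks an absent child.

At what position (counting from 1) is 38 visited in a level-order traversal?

6

Level-order visits nodes level by level from the root, left to right within each level.
Level 0: 37
Level 1: 34, 4
Level 2: 19, 25, 38
Level 3: 31, 14, 20
Level 4: 12, 33
Full level-order sequence: 37, 34, 4, 19, 25, 38, 31, 14, 20, 12, 33.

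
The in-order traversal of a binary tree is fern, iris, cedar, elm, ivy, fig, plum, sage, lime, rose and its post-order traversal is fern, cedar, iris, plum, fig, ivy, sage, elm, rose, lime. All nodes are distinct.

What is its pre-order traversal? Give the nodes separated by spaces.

The last element of post-order is the root; it splits in-order into left and right subtrees.
Root lime: left subtree has 8 nodes {fern, iris, cedar, elm, ivy, fig, plum, sage}, right has 1 {rose}.
  Root elm: left subtree has 3 nodes {fern, iris, cedar}, right has 4 {ivy, fig, plum, sage}.
    Root iris: left subtree has 1 node {fern}, right has 1 {cedar}.
    Root sage: left subtree has 3 nodes {ivy, fig, plum}, right has 0 { }.
      Root ivy: left subtree has 0 nodes { }, right has 2 {fig, plum}.
        Root fig: left subtree has 0 nodes { }, right has 1 {plum}.

lime elm iris fern cedar sage ivy fig plum rose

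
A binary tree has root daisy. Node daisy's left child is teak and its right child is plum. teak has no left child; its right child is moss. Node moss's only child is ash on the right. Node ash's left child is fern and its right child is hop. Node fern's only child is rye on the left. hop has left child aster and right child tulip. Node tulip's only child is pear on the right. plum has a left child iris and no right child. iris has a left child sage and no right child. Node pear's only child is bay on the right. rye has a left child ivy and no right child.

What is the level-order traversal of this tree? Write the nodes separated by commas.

Level-order visits nodes level by level from the root, left to right within each level.
Level 0: daisy
Level 1: teak, plum
Level 2: moss, iris
Level 3: ash, sage
Level 4: fern, hop
Level 5: rye, aster, tulip
Level 6: ivy, pear
Level 7: bay

daisy, teak, plum, moss, iris, ash, sage, fern, hop, rye, aster, tulip, ivy, pear, bay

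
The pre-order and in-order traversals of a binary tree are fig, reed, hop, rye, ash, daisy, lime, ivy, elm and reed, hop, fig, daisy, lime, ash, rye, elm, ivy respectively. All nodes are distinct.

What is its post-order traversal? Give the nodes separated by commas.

hop, reed, lime, daisy, ash, elm, ivy, rye, fig

The first element of pre-order is the root; it splits in-order into left and right subtrees.
Root fig: left subtree has 2 nodes {reed, hop}, right has 6 {daisy, lime, ash, rye, elm, ivy}.
  Root reed: left subtree has 0 nodes { }, right has 1 {hop}.
  Root rye: left subtree has 3 nodes {daisy, lime, ash}, right has 2 {elm, ivy}.
    Root ash: left subtree has 2 nodes {daisy, lime}, right has 0 { }.
      Root daisy: left subtree has 0 nodes { }, right has 1 {lime}.
    Root ivy: left subtree has 1 node {elm}, right has 0 { }.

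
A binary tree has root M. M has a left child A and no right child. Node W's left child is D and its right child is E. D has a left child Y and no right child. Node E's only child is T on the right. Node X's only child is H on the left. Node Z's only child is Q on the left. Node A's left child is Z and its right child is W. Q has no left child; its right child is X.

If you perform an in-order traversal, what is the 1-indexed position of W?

In-order visits the left subtree, then the node, then the right subtree.
At M: go left to A.
  At A: go left to Z.
    At Z: go left to Q.
      At Q: no left child.
      Visit Q.
      At Q: go right to X.
        At X: go left to H.
          H is a leaf — visit H.
        Visit X.
        At X: no right child.
    Visit Z.
    At Z: no right child.
  Visit A.
  At A: go right to W.
    At W: go left to D.
      At D: go left to Y.
        Y is a leaf — visit Y.
      Visit D.
      At D: no right child.
    Visit W.
    At W: go right to E.
      At E: no left child.
      Visit E.
      At E: go right to T.
        T is a leaf — visit T.
Visit M.
At M: no right child.
Full in-order sequence: Q, H, X, Z, A, Y, D, W, E, T, M.

8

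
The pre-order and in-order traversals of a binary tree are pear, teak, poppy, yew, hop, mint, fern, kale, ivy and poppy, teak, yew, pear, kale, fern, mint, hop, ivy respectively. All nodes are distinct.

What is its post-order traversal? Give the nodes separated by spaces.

The first element of pre-order is the root; it splits in-order into left and right subtrees.
Root pear: left subtree has 3 nodes {poppy, teak, yew}, right has 5 {kale, fern, mint, hop, ivy}.
  Root teak: left subtree has 1 node {poppy}, right has 1 {yew}.
  Root hop: left subtree has 3 nodes {kale, fern, mint}, right has 1 {ivy}.
    Root mint: left subtree has 2 nodes {kale, fern}, right has 0 { }.
      Root fern: left subtree has 1 node {kale}, right has 0 { }.

poppy yew teak kale fern mint ivy hop pear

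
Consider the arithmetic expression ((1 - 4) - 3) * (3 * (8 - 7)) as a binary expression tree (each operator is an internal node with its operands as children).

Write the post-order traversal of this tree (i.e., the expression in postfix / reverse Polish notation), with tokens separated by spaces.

1 4 - 3 - 3 8 7 - * *

Post-order on an expression tree gives postfix notation: for each operator, emit left operand, right operand, then the operator.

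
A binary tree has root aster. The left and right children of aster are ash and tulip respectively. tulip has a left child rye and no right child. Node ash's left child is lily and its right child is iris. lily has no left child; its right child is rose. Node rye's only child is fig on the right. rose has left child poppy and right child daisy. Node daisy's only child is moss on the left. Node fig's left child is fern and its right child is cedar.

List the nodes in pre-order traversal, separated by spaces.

Pre-order visits the node, then its left subtree, then its right subtree.
Visit aster.
At aster: go left to ash.
  Visit ash.
  At ash: go left to lily.
    Visit lily.
    At lily: no left child.
    At lily: go right to rose.
      Visit rose.
      At rose: go left to poppy.
        poppy is a leaf — visit poppy.
      At rose: go right to daisy.
        Visit daisy.
        At daisy: go left to moss.
          moss is a leaf — visit moss.
        At daisy: no right child.
  At ash: go right to iris.
    iris is a leaf — visit iris.
At aster: go right to tulip.
  Visit tulip.
  At tulip: go left to rye.
    Visit rye.
    At rye: no left child.
    At rye: go right to fig.
      Visit fig.
      At fig: go left to fern.
        fern is a leaf — visit fern.
      At fig: go right to cedar.
        cedar is a leaf — visit cedar.
  At tulip: no right child.

aster ash lily rose poppy daisy moss iris tulip rye fig fern cedar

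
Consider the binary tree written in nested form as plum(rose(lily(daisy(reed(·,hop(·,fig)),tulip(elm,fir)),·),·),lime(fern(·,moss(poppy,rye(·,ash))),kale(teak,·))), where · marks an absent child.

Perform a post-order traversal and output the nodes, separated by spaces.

Post-order visits the left subtree, then the right subtree, then the node.
At plum: go left to rose.
  At rose: go left to lily.
    At lily: go left to daisy.
      At daisy: go left to reed.
        At reed: no left child.
        At reed: go right to hop.
          At hop: no left child.
          At hop: go right to fig.
            fig is a leaf — visit fig.
          Visit hop.
        Visit reed.
      At daisy: go right to tulip.
        At tulip: go left to elm.
          elm is a leaf — visit elm.
        At tulip: go right to fir.
          fir is a leaf — visit fir.
        Visit tulip.
      Visit daisy.
    At lily: no right child.
    Visit lily.
  At rose: no right child.
  Visit rose.
At plum: go right to lime.
  At lime: go left to fern.
    At fern: no left child.
    At fern: go right to moss.
      At moss: go left to poppy.
        poppy is a leaf — visit poppy.
      At moss: go right to rye.
        At rye: no left child.
        At rye: go right to ash.
          ash is a leaf — visit ash.
        Visit rye.
      Visit moss.
    Visit fern.
  At lime: go right to kale.
    At kale: go left to teak.
      teak is a leaf — visit teak.
    At kale: no right child.
    Visit kale.
  Visit lime.
Visit plum.

fig hop reed elm fir tulip daisy lily rose poppy ash rye moss fern teak kale lime plum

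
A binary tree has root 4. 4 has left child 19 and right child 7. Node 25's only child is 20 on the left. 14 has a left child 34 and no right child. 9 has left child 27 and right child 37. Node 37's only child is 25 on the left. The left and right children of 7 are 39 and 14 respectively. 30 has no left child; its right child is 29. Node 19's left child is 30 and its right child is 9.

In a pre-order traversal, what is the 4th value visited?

29

Pre-order visits the node, then its left subtree, then its right subtree.
Visit 4.
At 4: go left to 19.
  Visit 19.
  At 19: go left to 30.
    Visit 30.
    At 30: no left child.
    At 30: go right to 29.
      29 is a leaf — visit 29.
  At 19: go right to 9.
    Visit 9.
    At 9: go left to 27.
      27 is a leaf — visit 27.
    At 9: go right to 37.
      Visit 37.
      At 37: go left to 25.
        Visit 25.
        At 25: go left to 20.
          20 is a leaf — visit 20.
        At 25: no right child.
      At 37: no right child.
At 4: go right to 7.
  Visit 7.
  At 7: go left to 39.
    39 is a leaf — visit 39.
  At 7: go right to 14.
    Visit 14.
    At 14: go left to 34.
      34 is a leaf — visit 34.
    At 14: no right child.
Full pre-order sequence: 4, 19, 30, 29, 9, 27, 37, 25, 20, 7, 39, 14, 34.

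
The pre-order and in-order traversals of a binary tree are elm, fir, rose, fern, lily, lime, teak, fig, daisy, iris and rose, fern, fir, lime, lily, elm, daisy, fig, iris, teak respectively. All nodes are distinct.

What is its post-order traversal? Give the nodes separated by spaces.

The first element of pre-order is the root; it splits in-order into left and right subtrees.
Root elm: left subtree has 5 nodes {rose, fern, fir, lime, lily}, right has 4 {daisy, fig, iris, teak}.
  Root fir: left subtree has 2 nodes {rose, fern}, right has 2 {lime, lily}.
    Root rose: left subtree has 0 nodes { }, right has 1 {fern}.
    Root lily: left subtree has 1 node {lime}, right has 0 { }.
  Root teak: left subtree has 3 nodes {daisy, fig, iris}, right has 0 { }.
    Root fig: left subtree has 1 node {daisy}, right has 1 {iris}.

fern rose lime lily fir daisy iris fig teak elm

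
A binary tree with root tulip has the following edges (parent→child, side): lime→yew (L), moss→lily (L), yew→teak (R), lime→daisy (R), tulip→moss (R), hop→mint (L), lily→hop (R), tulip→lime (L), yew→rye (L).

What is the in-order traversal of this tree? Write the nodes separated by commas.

In-order visits the left subtree, then the node, then the right subtree.
At tulip: go left to lime.
  At lime: go left to yew.
    At yew: go left to rye.
      rye is a leaf — visit rye.
    Visit yew.
    At yew: go right to teak.
      teak is a leaf — visit teak.
  Visit lime.
  At lime: go right to daisy.
    daisy is a leaf — visit daisy.
Visit tulip.
At tulip: go right to moss.
  At moss: go left to lily.
    At lily: no left child.
    Visit lily.
    At lily: go right to hop.
      At hop: go left to mint.
        mint is a leaf — visit mint.
      Visit hop.
      At hop: no right child.
  Visit moss.
  At moss: no right child.

rye, yew, teak, lime, daisy, tulip, lily, mint, hop, moss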